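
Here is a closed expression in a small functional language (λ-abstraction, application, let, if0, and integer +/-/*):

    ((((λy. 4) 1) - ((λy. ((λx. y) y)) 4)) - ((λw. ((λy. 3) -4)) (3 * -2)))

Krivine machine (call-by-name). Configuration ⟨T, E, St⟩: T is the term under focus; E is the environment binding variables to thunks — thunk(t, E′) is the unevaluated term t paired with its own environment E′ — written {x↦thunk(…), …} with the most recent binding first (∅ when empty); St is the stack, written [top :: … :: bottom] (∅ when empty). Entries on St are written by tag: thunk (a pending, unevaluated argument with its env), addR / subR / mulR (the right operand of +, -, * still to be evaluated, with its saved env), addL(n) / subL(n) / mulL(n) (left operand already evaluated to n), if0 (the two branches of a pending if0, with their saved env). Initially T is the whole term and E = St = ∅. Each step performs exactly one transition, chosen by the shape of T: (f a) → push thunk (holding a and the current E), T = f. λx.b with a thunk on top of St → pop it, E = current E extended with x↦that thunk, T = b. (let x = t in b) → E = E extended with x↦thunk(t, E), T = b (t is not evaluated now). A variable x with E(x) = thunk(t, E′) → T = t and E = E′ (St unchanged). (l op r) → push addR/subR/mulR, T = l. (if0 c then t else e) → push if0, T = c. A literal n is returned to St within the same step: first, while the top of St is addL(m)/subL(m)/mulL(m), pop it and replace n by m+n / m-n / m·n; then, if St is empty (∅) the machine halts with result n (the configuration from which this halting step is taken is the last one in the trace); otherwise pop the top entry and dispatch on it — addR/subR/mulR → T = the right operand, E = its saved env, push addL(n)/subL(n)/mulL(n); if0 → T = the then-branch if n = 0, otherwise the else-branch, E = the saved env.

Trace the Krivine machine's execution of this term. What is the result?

0. <T=((((λy. 4) 1) - ((λy. ((λx. y) y)) 4)) - ((λw. ((λy. 3) -4)) (3 * -2))), E=∅, St=∅>
1. <T=(((λy. 4) 1) - ((λy. ((λx. y) y)) 4)), E=∅, St=[subR]>
2. <T=((λy. 4) 1), E=∅, St=[subR :: subR]>
3. <T=(λy. 4), E=∅, St=[thunk :: subR :: subR]>
4. <T=4, E={y↦thunk(1, ∅)}, St=[subR :: subR]>
5. <T=((λy. ((λx. y) y)) 4), E=∅, St=[subL(4) :: subR]>
6. <T=(λy. ((λx. y) y)), E=∅, St=[thunk :: subL(4) :: subR]>
7. <T=((λx. y) y), E={y↦thunk(4, ∅)}, St=[subL(4) :: subR]>
8. <T=(λx. y), E={y↦thunk(4, ∅)}, St=[thunk :: subL(4) :: subR]>
9. <T=y, E={x↦thunk(y, {y↦thunk(4, ∅)}), y↦thunk(4, ∅)}, St=[subL(4) :: subR]>
10. <T=4, E=∅, St=[subL(4) :: subR]>
11. <T=((λw. ((λy. 3) -4)) (3 * -2)), E=∅, St=[subL(0)]>
12. <T=(λw. ((λy. 3) -4)), E=∅, St=[thunk :: subL(0)]>
13. <T=((λy. 3) -4), E={w↦thunk((3 * -2), ∅)}, St=[subL(0)]>
14. <T=(λy. 3), E={w↦thunk((3 * -2), ∅)}, St=[thunk :: subL(0)]>
15. <T=3, E={y↦thunk(-4, {w↦thunk((3 * -2), ∅)}), w↦thunk((3 * -2), ∅)}, St=[subL(0)]>
→ final value -3

Answer: -3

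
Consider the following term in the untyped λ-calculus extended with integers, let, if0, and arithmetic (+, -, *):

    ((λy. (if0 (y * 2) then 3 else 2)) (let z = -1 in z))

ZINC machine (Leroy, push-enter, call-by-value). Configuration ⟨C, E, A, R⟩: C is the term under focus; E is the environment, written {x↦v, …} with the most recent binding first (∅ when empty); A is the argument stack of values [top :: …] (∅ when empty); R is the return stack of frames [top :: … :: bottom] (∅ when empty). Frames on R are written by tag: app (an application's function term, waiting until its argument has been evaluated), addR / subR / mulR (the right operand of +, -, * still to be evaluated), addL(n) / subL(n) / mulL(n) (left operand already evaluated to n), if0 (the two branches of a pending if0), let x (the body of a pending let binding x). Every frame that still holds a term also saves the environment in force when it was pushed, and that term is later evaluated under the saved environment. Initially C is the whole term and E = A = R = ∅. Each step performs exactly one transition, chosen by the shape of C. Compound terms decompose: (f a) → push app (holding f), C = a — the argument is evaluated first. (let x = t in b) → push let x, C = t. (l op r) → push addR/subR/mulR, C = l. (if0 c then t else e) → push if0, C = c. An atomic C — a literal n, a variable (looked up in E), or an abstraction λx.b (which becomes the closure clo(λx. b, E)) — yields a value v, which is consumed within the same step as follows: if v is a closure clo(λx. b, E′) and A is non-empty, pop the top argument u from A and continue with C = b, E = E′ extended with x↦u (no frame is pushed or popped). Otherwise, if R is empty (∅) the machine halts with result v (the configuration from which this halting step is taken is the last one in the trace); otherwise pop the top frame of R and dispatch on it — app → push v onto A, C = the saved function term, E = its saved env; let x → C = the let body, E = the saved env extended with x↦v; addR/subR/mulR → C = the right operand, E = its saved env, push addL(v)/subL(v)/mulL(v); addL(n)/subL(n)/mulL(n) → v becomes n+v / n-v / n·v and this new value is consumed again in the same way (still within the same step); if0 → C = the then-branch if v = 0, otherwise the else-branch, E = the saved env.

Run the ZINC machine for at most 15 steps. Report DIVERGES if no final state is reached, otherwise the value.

0. <C=((λy. (if0 (y * 2) then 3 else 2)) (let z = -1 in z)), E=∅, A=∅, R=∅>
1. <C=(let z = -1 in z), E=∅, A=∅, R=[app]>
2. <C=-1, E=∅, A=∅, R=[let z :: app]>
3. <C=z, E={z↦-1}, A=∅, R=[app]>
4. <C=(λy. (if0 (y * 2) then 3 else 2)), E=∅, A=[-1], R=∅>
5. <C=(if0 (y * 2) then 3 else 2), E={y↦-1}, A=∅, R=∅>
6. <C=(y * 2), E={y↦-1}, A=∅, R=[if0]>
7. <C=y, E={y↦-1}, A=∅, R=[mulR :: if0]>
8. <C=2, E={y↦-1}, A=∅, R=[mulL(-1) :: if0]>
9. <C=2, E={y↦-1}, A=∅, R=∅>
→ final value 2

Answer: 2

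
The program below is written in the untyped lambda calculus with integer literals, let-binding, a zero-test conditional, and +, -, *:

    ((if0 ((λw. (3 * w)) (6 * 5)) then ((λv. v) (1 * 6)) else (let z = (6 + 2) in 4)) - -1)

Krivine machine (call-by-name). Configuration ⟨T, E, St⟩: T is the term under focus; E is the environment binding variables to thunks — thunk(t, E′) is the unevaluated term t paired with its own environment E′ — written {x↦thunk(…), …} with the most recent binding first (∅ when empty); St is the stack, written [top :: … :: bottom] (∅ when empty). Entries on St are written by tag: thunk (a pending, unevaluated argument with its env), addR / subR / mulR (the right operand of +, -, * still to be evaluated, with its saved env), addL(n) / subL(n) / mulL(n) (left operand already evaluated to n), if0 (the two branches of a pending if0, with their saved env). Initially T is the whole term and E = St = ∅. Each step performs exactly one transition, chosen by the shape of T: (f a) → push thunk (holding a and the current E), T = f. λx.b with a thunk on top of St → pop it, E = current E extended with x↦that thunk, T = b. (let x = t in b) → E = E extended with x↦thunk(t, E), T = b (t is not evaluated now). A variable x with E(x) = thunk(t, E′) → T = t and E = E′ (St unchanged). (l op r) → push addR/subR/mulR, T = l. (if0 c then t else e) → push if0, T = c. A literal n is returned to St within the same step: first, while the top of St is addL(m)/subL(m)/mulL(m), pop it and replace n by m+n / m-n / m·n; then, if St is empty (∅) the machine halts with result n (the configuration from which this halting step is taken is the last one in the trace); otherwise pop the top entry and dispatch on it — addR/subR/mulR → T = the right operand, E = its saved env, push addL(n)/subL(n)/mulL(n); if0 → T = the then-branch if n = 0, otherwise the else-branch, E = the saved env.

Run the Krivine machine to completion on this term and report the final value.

Answer: 5

Derivation:
step 0: [T=((if0 ((λw. (3 * w)) (6 * 5)) then ((λv. v) (1 * 6)) else (let z = (6 + 2) in 4)) - -1) | E=∅ | St=∅]
step 1: [T=(if0 ((λw. (3 * w)) (6 * 5)) then ((λv. v) (1 * 6)) else (let z = (6 + 2) in 4)) | E=∅ | St=[subR]]
step 2: [T=((λw. (3 * w)) (6 * 5)) | E=∅ | St=[if0 :: subR]]
step 3: [T=(λw. (3 * w)) | E=∅ | St=[thunk :: if0 :: subR]]
step 4: [T=(3 * w) | E={w↦thunk((6 * 5), ∅)} | St=[if0 :: subR]]
step 5: [T=3 | E={w↦thunk((6 * 5), ∅)} | St=[mulR :: if0 :: subR]]
step 6: [T=w | E={w↦thunk((6 * 5), ∅)} | St=[mulL(3) :: if0 :: subR]]
step 7: [T=(6 * 5) | E=∅ | St=[mulL(3) :: if0 :: subR]]
step 8: [T=6 | E=∅ | St=[mulR :: mulL(3) :: if0 :: subR]]
step 9: [T=5 | E=∅ | St=[mulL(6) :: mulL(3) :: if0 :: subR]]
step 10: [T=(let z = (6 + 2) in 4) | E=∅ | St=[subR]]
step 11: [T=4 | E={z↦thunk((6 + 2), ∅)} | St=[subR]]
step 12: [T=-1 | E=∅ | St=[subL(4)]]
→ final value 5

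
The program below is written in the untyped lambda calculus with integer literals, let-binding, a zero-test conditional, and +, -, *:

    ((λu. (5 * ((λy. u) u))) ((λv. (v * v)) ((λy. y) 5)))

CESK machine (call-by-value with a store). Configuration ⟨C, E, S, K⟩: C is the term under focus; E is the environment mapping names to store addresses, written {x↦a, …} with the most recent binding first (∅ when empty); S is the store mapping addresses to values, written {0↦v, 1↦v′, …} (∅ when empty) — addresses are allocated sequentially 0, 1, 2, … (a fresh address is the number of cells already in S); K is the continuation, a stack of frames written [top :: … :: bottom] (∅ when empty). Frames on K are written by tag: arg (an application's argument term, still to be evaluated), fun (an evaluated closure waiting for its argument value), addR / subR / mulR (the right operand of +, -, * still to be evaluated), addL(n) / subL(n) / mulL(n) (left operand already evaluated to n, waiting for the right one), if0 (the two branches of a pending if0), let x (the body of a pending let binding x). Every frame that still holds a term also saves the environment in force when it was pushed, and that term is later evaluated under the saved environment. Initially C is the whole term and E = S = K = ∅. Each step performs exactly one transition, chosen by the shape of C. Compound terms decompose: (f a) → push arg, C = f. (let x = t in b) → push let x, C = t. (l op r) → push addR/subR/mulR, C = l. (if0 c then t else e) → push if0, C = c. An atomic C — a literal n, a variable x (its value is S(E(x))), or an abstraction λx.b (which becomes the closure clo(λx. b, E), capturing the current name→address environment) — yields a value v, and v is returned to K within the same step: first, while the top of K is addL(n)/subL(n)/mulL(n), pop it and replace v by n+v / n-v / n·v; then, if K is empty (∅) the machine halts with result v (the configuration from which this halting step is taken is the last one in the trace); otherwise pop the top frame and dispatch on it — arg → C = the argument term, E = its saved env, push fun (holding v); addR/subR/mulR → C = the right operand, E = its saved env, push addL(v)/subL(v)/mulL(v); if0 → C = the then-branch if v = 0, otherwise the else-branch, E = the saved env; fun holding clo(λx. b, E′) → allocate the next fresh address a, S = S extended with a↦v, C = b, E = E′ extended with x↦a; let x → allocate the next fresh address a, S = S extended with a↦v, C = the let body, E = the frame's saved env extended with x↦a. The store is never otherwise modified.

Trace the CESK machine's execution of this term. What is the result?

0. [C=((λu. (5 * ((λy. u) u))) ((λv. (v * v)) ((λy. y) 5))) | E=∅ | S=∅ | K=∅]
1. [C=(λu. (5 * ((λy. u) u))) | E=∅ | S=∅ | K=[arg]]
2. [C=((λv. (v * v)) ((λy. y) 5)) | E=∅ | S=∅ | K=[fun]]
3. [C=(λv. (v * v)) | E=∅ | S=∅ | K=[arg :: fun]]
4. [C=((λy. y) 5) | E=∅ | S=∅ | K=[fun :: fun]]
5. [C=(λy. y) | E=∅ | S=∅ | K=[arg :: fun :: fun]]
6. [C=5 | E=∅ | S=∅ | K=[fun :: fun :: fun]]
7. [C=y | E={y↦0} | S={0↦5} | K=[fun :: fun]]
8. [C=(v * v) | E={v↦1} | S={0↦5, 1↦5} | K=[fun]]
9. [C=v | E={v↦1} | S={0↦5, 1↦5} | K=[mulR :: fun]]
10. [C=v | E={v↦1} | S={0↦5, 1↦5} | K=[mulL(5) :: fun]]
11. [C=(5 * ((λy. u) u)) | E={u↦2} | S={0↦5, 1↦5, 2↦25} | K=∅]
12. [C=5 | E={u↦2} | S={0↦5, 1↦5, 2↦25} | K=[mulR]]
13. [C=((λy. u) u) | E={u↦2} | S={0↦5, 1↦5, 2↦25} | K=[mulL(5)]]
14. [C=(λy. u) | E={u↦2} | S={0↦5, 1↦5, 2↦25} | K=[arg :: mulL(5)]]
15. [C=u | E={u↦2} | S={0↦5, 1↦5, 2↦25} | K=[fun :: mulL(5)]]
16. [C=u | E={y↦3, u↦2} | S={0↦5, 1↦5, 2↦25, 3↦25} | K=[mulL(5)]]
→ final value 125

Answer: 125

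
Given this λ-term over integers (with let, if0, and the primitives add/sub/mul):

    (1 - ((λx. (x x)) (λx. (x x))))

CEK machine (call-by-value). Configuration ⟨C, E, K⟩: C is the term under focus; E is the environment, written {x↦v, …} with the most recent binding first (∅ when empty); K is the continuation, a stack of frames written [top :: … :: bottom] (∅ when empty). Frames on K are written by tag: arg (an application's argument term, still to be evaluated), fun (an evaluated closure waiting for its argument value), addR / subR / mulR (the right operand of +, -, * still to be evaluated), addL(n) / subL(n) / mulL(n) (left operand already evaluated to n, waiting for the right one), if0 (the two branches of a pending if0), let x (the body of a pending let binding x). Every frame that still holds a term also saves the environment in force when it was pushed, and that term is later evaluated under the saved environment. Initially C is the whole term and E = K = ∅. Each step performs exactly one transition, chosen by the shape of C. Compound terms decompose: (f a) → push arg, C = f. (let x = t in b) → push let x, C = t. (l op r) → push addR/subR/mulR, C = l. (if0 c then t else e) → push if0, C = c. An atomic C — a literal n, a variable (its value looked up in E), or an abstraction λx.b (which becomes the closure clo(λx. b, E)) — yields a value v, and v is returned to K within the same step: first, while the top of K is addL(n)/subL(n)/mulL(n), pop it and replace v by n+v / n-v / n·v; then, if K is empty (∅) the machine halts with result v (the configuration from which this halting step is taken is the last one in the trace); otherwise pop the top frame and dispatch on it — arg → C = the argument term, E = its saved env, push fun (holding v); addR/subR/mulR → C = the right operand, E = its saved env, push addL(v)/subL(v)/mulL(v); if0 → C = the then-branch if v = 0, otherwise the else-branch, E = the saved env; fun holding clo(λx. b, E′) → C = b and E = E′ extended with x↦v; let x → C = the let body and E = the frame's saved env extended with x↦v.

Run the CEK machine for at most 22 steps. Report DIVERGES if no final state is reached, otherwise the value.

Answer: DIVERGES (no final state within 22 steps)

Execution trace:
t=0: ⟨C=(1 - ((λx. (x x)) (λx. (x x)))); E=∅; K=∅⟩
t=1: ⟨C=1; E=∅; K=[subR]⟩
t=2: ⟨C=((λx. (x x)) (λx. (x x))); E=∅; K=[subL(1)]⟩
t=3: ⟨C=(λx. (x x)); E=∅; K=[arg :: subL(1)]⟩
t=4: ⟨C=(λx. (x x)); E=∅; K=[fun :: subL(1)]⟩
t=5: ⟨C=(x x); E={x↦clo(λx. (x x), ∅)}; K=[subL(1)]⟩
t=6: ⟨C=x; E={x↦clo(λx. (x x), ∅)}; K=[arg :: subL(1)]⟩
t=7: ⟨C=x; E={x↦clo(λx. (x x), ∅)}; K=[fun :: subL(1)]⟩
… configuration repeats with period 3 (steps 5–7 recur indefinitely) …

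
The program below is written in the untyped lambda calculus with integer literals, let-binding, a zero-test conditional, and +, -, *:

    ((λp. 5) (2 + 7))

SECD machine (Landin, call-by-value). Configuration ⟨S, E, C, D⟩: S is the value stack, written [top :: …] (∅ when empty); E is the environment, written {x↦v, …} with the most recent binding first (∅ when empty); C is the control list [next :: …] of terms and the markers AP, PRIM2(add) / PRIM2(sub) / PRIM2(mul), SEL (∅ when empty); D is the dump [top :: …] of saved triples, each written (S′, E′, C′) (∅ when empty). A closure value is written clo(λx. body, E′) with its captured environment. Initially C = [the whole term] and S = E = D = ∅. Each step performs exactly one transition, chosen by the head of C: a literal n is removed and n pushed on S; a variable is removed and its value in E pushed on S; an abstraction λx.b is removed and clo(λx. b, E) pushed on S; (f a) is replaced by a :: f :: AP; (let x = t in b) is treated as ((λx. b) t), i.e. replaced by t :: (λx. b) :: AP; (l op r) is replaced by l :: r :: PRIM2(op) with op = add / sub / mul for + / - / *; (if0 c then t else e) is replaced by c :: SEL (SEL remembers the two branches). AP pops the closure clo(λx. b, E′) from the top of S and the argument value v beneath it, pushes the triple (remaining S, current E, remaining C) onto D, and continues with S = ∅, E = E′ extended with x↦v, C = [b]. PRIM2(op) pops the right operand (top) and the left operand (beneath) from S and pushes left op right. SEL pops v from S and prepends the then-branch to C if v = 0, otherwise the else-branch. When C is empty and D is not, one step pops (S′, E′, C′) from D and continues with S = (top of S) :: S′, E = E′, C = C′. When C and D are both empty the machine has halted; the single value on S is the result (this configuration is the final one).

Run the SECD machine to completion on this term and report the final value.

Answer: 5

Derivation:
step 0: [S=∅ | E=∅ | C=[((λp. 5) (2 + 7))] | D=∅]
step 1: [S=∅ | E=∅ | C=[(2 + 7) :: (λp. 5) :: AP] | D=∅]
step 2: [S=∅ | E=∅ | C=[2 :: 7 :: PRIM2(add) :: (λp. 5) :: AP] | D=∅]
step 3: [S=[2] | E=∅ | C=[7 :: PRIM2(add) :: (λp. 5) :: AP] | D=∅]
step 4: [S=[7 :: 2] | E=∅ | C=[PRIM2(add) :: (λp. 5) :: AP] | D=∅]
step 5: [S=[9] | E=∅ | C=[(λp. 5) :: AP] | D=∅]
step 6: [S=[clo(λp. 5, ∅) :: 9] | E=∅ | C=[AP] | D=∅]
step 7: [S=∅ | E={p↦9} | C=[5] | D=[(∅, ∅, ∅)]]
step 8: [S=[5] | E={p↦9} | C=∅ | D=[(∅, ∅, ∅)]]
step 9: [S=[5] | E=∅ | C=∅ | D=∅]
→ final value 5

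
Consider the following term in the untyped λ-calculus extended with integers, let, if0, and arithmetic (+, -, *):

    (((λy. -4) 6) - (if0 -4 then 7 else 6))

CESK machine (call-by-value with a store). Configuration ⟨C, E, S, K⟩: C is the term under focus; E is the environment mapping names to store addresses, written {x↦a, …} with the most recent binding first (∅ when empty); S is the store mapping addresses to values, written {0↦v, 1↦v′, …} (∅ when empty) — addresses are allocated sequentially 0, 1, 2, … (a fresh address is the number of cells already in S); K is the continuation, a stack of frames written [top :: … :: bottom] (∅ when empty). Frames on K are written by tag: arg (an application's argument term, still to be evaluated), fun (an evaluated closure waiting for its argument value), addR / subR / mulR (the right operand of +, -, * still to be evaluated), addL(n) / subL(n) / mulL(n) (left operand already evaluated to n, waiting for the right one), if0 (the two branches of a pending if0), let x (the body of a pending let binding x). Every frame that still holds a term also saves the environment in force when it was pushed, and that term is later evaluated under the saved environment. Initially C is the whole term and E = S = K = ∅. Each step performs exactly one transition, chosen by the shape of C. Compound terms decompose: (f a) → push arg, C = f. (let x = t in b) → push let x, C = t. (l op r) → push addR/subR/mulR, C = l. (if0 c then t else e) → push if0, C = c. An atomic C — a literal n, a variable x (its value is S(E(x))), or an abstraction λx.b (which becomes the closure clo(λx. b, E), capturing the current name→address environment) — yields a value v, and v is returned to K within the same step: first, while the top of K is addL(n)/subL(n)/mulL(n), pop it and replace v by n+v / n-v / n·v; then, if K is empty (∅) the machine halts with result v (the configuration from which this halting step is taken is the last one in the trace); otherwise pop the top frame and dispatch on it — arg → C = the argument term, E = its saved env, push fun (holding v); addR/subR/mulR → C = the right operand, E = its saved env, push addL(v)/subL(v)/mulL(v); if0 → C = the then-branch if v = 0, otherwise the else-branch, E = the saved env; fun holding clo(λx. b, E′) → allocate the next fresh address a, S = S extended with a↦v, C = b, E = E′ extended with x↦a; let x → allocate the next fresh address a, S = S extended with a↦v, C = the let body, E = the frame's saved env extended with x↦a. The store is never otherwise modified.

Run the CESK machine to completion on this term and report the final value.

Answer: -10

Machine steps:
t=0: [C=(((λy. -4) 6) - (if0 -4 then 7 else 6)) | E=∅ | S=∅ | K=∅]
t=1: [C=((λy. -4) 6) | E=∅ | S=∅ | K=[subR]]
t=2: [C=(λy. -4) | E=∅ | S=∅ | K=[arg :: subR]]
t=3: [C=6 | E=∅ | S=∅ | K=[fun :: subR]]
t=4: [C=-4 | E={y↦0} | S={0↦6} | K=[subR]]
t=5: [C=(if0 -4 then 7 else 6) | E=∅ | S={0↦6} | K=[subL(-4)]]
t=6: [C=-4 | E=∅ | S={0↦6} | K=[if0 :: subL(-4)]]
t=7: [C=6 | E=∅ | S={0↦6} | K=[subL(-4)]]
→ final value -10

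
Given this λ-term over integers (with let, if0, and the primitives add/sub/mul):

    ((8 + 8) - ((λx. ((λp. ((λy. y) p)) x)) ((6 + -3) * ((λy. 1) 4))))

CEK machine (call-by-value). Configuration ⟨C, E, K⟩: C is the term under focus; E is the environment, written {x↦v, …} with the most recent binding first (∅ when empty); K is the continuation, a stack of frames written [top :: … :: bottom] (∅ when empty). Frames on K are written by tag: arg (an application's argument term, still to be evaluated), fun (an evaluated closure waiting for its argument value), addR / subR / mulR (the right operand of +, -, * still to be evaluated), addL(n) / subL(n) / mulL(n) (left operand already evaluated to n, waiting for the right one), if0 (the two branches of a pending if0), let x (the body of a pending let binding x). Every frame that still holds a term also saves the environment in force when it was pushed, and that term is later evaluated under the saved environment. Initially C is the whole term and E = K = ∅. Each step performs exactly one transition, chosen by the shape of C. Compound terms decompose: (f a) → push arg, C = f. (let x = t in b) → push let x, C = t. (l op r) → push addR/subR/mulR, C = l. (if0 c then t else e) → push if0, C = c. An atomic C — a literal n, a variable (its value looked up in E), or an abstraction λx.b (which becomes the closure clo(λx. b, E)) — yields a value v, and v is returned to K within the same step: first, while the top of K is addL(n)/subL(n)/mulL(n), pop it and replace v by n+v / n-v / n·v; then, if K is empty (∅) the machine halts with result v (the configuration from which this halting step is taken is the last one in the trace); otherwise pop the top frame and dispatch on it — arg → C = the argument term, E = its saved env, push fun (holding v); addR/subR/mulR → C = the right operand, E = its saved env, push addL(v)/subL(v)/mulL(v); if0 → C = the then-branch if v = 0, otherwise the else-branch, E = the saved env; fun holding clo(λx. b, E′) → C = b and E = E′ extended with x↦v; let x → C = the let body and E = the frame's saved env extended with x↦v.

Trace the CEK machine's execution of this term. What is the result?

Answer: 13

Derivation:
t=0: [C=((8 + 8) - ((λx. ((λp. ((λy. y) p)) x)) ((6 + -3) * ((λy. 1) 4)))) | E=∅ | K=∅]
t=1: [C=(8 + 8) | E=∅ | K=[subR]]
t=2: [C=8 | E=∅ | K=[addR :: subR]]
t=3: [C=8 | E=∅ | K=[addL(8) :: subR]]
t=4: [C=((λx. ((λp. ((λy. y) p)) x)) ((6 + -3) * ((λy. 1) 4))) | E=∅ | K=[subL(16)]]
t=5: [C=(λx. ((λp. ((λy. y) p)) x)) | E=∅ | K=[arg :: subL(16)]]
t=6: [C=((6 + -3) * ((λy. 1) 4)) | E=∅ | K=[fun :: subL(16)]]
t=7: [C=(6 + -3) | E=∅ | K=[mulR :: fun :: subL(16)]]
t=8: [C=6 | E=∅ | K=[addR :: mulR :: fun :: subL(16)]]
t=9: [C=-3 | E=∅ | K=[addL(6) :: mulR :: fun :: subL(16)]]
t=10: [C=((λy. 1) 4) | E=∅ | K=[mulL(3) :: fun :: subL(16)]]
t=11: [C=(λy. 1) | E=∅ | K=[arg :: mulL(3) :: fun :: subL(16)]]
t=12: [C=4 | E=∅ | K=[fun :: mulL(3) :: fun :: subL(16)]]
t=13: [C=1 | E={y↦4} | K=[mulL(3) :: fun :: subL(16)]]
t=14: [C=((λp. ((λy. y) p)) x) | E={x↦3} | K=[subL(16)]]
t=15: [C=(λp. ((λy. y) p)) | E={x↦3} | K=[arg :: subL(16)]]
t=16: [C=x | E={x↦3} | K=[fun :: subL(16)]]
t=17: [C=((λy. y) p) | E={p↦3, x↦3} | K=[subL(16)]]
t=18: [C=(λy. y) | E={p↦3, x↦3} | K=[arg :: subL(16)]]
t=19: [C=p | E={p↦3, x↦3} | K=[fun :: subL(16)]]
t=20: [C=y | E={y↦3, p↦3, x↦3} | K=[subL(16)]]
→ final value 13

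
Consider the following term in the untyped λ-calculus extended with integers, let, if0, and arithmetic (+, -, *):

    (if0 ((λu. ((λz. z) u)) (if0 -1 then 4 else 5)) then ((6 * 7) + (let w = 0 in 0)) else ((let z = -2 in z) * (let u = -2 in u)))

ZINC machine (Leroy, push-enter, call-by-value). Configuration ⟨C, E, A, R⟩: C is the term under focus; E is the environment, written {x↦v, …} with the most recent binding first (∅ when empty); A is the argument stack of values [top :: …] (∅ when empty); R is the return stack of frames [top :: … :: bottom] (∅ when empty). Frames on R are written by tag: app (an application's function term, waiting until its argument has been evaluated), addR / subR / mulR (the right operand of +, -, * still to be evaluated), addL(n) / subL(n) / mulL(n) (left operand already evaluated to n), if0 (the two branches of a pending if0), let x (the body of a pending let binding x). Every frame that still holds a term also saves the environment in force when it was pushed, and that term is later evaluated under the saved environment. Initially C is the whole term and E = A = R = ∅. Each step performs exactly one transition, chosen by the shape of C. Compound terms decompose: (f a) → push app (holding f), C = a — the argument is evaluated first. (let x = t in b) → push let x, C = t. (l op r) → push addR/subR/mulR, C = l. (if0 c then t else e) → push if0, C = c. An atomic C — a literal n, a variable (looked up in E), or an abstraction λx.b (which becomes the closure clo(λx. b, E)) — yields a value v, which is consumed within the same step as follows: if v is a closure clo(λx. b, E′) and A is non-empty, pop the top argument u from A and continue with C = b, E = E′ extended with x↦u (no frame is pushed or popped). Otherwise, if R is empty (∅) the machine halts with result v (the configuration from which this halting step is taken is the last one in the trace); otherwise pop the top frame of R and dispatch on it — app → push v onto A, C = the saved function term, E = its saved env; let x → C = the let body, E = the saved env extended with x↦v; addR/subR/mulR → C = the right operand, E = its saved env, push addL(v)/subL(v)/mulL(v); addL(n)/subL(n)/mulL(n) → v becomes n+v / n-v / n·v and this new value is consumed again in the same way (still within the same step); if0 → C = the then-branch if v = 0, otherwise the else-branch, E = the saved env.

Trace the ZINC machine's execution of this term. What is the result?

Answer: 4

Derivation:
step 0: ⟨C=(if0 ((λu. ((λz. z) u)) (if0 -1 then 4 else 5)) then ((6 * 7) + (let w = 0 in 0)) else ((let z = -2 in z) * (let u = -2 in u))); E=∅; A=∅; R=∅⟩
step 1: ⟨C=((λu. ((λz. z) u)) (if0 -1 then 4 else 5)); E=∅; A=∅; R=[if0]⟩
step 2: ⟨C=(if0 -1 then 4 else 5); E=∅; A=∅; R=[app :: if0]⟩
step 3: ⟨C=-1; E=∅; A=∅; R=[if0 :: app :: if0]⟩
step 4: ⟨C=5; E=∅; A=∅; R=[app :: if0]⟩
step 5: ⟨C=(λu. ((λz. z) u)); E=∅; A=[5]; R=[if0]⟩
step 6: ⟨C=((λz. z) u); E={u↦5}; A=∅; R=[if0]⟩
step 7: ⟨C=u; E={u↦5}; A=∅; R=[app :: if0]⟩
step 8: ⟨C=(λz. z); E={u↦5}; A=[5]; R=[if0]⟩
step 9: ⟨C=z; E={z↦5, u↦5}; A=∅; R=[if0]⟩
step 10: ⟨C=((let z = -2 in z) * (let u = -2 in u)); E=∅; A=∅; R=∅⟩
step 11: ⟨C=(let z = -2 in z); E=∅; A=∅; R=[mulR]⟩
step 12: ⟨C=-2; E=∅; A=∅; R=[let z :: mulR]⟩
step 13: ⟨C=z; E={z↦-2}; A=∅; R=[mulR]⟩
step 14: ⟨C=(let u = -2 in u); E=∅; A=∅; R=[mulL(-2)]⟩
step 15: ⟨C=-2; E=∅; A=∅; R=[let u :: mulL(-2)]⟩
step 16: ⟨C=u; E={u↦-2}; A=∅; R=[mulL(-2)]⟩
→ final value 4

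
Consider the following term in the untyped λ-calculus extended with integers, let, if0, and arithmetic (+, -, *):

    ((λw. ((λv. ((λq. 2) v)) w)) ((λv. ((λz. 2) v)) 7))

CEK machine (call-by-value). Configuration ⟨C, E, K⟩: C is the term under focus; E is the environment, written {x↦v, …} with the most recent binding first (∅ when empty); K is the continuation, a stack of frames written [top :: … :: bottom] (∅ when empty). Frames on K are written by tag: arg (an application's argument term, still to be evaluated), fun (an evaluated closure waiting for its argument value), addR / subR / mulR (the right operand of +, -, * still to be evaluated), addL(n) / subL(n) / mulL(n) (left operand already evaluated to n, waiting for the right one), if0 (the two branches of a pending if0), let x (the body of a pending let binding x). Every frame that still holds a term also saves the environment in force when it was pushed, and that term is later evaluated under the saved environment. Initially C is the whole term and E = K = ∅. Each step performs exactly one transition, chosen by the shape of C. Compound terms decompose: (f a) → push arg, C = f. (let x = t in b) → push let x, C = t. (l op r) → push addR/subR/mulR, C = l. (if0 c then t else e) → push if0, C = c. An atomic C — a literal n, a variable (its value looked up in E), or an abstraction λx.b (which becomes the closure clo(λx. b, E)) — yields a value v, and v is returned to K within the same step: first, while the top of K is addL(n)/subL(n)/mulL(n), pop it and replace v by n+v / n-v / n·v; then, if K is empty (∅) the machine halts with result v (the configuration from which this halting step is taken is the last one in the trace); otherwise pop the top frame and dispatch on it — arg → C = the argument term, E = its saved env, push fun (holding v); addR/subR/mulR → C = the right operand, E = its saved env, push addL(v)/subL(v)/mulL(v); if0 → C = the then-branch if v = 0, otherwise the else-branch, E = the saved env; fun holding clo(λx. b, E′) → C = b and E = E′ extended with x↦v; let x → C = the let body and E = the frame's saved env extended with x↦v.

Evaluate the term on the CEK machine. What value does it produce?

step 0: <C=((λw. ((λv. ((λq. 2) v)) w)) ((λv. ((λz. 2) v)) 7)), E=∅, K=∅>
step 1: <C=(λw. ((λv. ((λq. 2) v)) w)), E=∅, K=[arg]>
step 2: <C=((λv. ((λz. 2) v)) 7), E=∅, K=[fun]>
step 3: <C=(λv. ((λz. 2) v)), E=∅, K=[arg :: fun]>
step 4: <C=7, E=∅, K=[fun :: fun]>
step 5: <C=((λz. 2) v), E={v↦7}, K=[fun]>
step 6: <C=(λz. 2), E={v↦7}, K=[arg :: fun]>
step 7: <C=v, E={v↦7}, K=[fun :: fun]>
step 8: <C=2, E={z↦7, v↦7}, K=[fun]>
step 9: <C=((λv. ((λq. 2) v)) w), E={w↦2}, K=∅>
step 10: <C=(λv. ((λq. 2) v)), E={w↦2}, K=[arg]>
step 11: <C=w, E={w↦2}, K=[fun]>
step 12: <C=((λq. 2) v), E={v↦2, w↦2}, K=∅>
step 13: <C=(λq. 2), E={v↦2, w↦2}, K=[arg]>
step 14: <C=v, E={v↦2, w↦2}, K=[fun]>
step 15: <C=2, E={q↦2, v↦2, w↦2}, K=∅>
→ final value 2

Answer: 2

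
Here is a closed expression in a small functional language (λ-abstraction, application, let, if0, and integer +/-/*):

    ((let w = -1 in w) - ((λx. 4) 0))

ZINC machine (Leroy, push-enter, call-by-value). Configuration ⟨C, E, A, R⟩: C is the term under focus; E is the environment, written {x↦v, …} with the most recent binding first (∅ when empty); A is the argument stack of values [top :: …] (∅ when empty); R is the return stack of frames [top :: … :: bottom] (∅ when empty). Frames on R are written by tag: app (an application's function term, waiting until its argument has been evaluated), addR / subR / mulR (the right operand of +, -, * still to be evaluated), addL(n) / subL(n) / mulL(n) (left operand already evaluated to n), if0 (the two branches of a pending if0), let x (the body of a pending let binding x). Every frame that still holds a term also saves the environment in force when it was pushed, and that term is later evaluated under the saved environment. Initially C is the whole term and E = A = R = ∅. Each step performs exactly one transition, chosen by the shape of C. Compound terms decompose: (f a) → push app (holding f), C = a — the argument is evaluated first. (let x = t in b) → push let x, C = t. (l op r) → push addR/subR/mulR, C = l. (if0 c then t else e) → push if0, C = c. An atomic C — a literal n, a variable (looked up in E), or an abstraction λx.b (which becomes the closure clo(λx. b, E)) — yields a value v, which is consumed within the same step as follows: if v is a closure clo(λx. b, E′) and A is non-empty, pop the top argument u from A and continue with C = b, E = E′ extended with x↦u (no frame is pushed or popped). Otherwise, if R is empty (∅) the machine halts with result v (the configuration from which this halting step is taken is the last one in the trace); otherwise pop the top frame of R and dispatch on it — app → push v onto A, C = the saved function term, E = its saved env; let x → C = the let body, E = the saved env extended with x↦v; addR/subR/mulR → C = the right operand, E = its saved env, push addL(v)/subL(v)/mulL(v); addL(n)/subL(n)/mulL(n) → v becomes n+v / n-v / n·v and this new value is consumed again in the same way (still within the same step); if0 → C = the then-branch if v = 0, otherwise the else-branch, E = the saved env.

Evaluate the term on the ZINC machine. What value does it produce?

Answer: -5

Machine steps:
0. ⟨C=((let w = -1 in w) - ((λx. 4) 0)); E=∅; A=∅; R=∅⟩
1. ⟨C=(let w = -1 in w); E=∅; A=∅; R=[subR]⟩
2. ⟨C=-1; E=∅; A=∅; R=[let w :: subR]⟩
3. ⟨C=w; E={w↦-1}; A=∅; R=[subR]⟩
4. ⟨C=((λx. 4) 0); E=∅; A=∅; R=[subL(-1)]⟩
5. ⟨C=0; E=∅; A=∅; R=[app :: subL(-1)]⟩
6. ⟨C=(λx. 4); E=∅; A=[0]; R=[subL(-1)]⟩
7. ⟨C=4; E={x↦0}; A=∅; R=[subL(-1)]⟩
→ final value -5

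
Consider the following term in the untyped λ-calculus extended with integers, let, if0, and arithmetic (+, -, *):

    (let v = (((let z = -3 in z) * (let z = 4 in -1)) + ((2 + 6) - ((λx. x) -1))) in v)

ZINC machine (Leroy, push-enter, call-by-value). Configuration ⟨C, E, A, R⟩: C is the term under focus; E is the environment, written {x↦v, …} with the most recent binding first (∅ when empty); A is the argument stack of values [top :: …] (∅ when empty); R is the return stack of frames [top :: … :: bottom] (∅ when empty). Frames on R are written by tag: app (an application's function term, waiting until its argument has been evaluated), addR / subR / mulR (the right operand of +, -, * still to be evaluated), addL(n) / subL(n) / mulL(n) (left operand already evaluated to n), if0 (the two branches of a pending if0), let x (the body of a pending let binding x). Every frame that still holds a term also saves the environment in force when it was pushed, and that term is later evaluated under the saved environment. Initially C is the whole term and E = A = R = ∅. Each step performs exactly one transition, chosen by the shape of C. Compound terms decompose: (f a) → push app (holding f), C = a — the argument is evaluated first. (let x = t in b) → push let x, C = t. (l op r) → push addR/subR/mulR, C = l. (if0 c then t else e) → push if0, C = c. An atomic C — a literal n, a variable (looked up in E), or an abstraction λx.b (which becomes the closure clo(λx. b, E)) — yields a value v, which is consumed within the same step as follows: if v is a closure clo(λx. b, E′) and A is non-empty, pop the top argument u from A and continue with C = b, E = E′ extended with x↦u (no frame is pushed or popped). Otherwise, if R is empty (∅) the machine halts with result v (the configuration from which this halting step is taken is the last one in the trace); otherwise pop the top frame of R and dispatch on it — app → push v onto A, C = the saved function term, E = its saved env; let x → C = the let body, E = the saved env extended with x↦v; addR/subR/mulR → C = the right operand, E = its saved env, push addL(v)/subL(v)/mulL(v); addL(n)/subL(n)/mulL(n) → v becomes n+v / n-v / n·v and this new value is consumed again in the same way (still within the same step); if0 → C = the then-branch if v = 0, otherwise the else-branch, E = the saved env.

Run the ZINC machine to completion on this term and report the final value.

step 0: [C=(let v = (((let z = -3 in z) * (let z = 4 in -1)) + ((2 + 6) - ((λx. x) -1))) in v) | E=∅ | A=∅ | R=∅]
step 1: [C=(((let z = -3 in z) * (let z = 4 in -1)) + ((2 + 6) - ((λx. x) -1))) | E=∅ | A=∅ | R=[let v]]
step 2: [C=((let z = -3 in z) * (let z = 4 in -1)) | E=∅ | A=∅ | R=[addR :: let v]]
step 3: [C=(let z = -3 in z) | E=∅ | A=∅ | R=[mulR :: addR :: let v]]
step 4: [C=-3 | E=∅ | A=∅ | R=[let z :: mulR :: addR :: let v]]
step 5: [C=z | E={z↦-3} | A=∅ | R=[mulR :: addR :: let v]]
step 6: [C=(let z = 4 in -1) | E=∅ | A=∅ | R=[mulL(-3) :: addR :: let v]]
step 7: [C=4 | E=∅ | A=∅ | R=[let z :: mulL(-3) :: addR :: let v]]
step 8: [C=-1 | E={z↦4} | A=∅ | R=[mulL(-3) :: addR :: let v]]
step 9: [C=((2 + 6) - ((λx. x) -1)) | E=∅ | A=∅ | R=[addL(3) :: let v]]
step 10: [C=(2 + 6) | E=∅ | A=∅ | R=[subR :: addL(3) :: let v]]
step 11: [C=2 | E=∅ | A=∅ | R=[addR :: subR :: addL(3) :: let v]]
step 12: [C=6 | E=∅ | A=∅ | R=[addL(2) :: subR :: addL(3) :: let v]]
step 13: [C=((λx. x) -1) | E=∅ | A=∅ | R=[subL(8) :: addL(3) :: let v]]
step 14: [C=-1 | E=∅ | A=∅ | R=[app :: subL(8) :: addL(3) :: let v]]
step 15: [C=(λx. x) | E=∅ | A=[-1] | R=[subL(8) :: addL(3) :: let v]]
step 16: [C=x | E={x↦-1} | A=∅ | R=[subL(8) :: addL(3) :: let v]]
step 17: [C=v | E={v↦12} | A=∅ | R=∅]
→ final value 12

Answer: 12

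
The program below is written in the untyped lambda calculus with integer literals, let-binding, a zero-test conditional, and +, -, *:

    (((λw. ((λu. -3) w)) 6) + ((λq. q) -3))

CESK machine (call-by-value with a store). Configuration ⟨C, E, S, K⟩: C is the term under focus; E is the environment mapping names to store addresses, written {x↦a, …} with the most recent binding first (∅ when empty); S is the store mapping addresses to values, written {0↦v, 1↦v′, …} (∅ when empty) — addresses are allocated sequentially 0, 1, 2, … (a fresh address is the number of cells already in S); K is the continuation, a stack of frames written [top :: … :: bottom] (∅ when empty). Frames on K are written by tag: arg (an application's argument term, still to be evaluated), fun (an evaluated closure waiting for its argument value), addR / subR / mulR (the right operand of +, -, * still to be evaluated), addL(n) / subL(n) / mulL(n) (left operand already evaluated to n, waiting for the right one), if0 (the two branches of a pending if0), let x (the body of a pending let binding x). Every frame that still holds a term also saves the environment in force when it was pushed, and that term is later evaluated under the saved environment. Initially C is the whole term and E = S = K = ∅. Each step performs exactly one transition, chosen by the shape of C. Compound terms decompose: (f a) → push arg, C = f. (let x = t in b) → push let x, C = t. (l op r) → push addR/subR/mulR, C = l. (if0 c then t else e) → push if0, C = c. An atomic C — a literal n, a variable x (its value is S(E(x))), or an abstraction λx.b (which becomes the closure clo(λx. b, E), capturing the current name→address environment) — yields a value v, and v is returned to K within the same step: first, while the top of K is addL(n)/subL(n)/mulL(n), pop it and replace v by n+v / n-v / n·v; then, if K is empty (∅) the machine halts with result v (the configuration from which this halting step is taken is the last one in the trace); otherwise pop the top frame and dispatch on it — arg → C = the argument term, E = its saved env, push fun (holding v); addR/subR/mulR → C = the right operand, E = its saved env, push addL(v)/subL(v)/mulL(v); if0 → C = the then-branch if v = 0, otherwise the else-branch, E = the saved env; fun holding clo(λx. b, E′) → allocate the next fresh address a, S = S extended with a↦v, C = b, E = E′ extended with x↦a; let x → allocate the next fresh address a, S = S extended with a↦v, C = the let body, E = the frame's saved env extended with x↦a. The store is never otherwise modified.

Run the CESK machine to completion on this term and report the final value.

Answer: -6

Derivation:
[0] <C=(((λw. ((λu. -3) w)) 6) + ((λq. q) -3)), E=∅, S=∅, K=∅>
[1] <C=((λw. ((λu. -3) w)) 6), E=∅, S=∅, K=[addR]>
[2] <C=(λw. ((λu. -3) w)), E=∅, S=∅, K=[arg :: addR]>
[3] <C=6, E=∅, S=∅, K=[fun :: addR]>
[4] <C=((λu. -3) w), E={w↦0}, S={0↦6}, K=[addR]>
[5] <C=(λu. -3), E={w↦0}, S={0↦6}, K=[arg :: addR]>
[6] <C=w, E={w↦0}, S={0↦6}, K=[fun :: addR]>
[7] <C=-3, E={u↦1, w↦0}, S={0↦6, 1↦6}, K=[addR]>
[8] <C=((λq. q) -3), E=∅, S={0↦6, 1↦6}, K=[addL(-3)]>
[9] <C=(λq. q), E=∅, S={0↦6, 1↦6}, K=[arg :: addL(-3)]>
[10] <C=-3, E=∅, S={0↦6, 1↦6}, K=[fun :: addL(-3)]>
[11] <C=q, E={q↦2}, S={0↦6, 1↦6, 2↦-3}, K=[addL(-3)]>
→ final value -6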